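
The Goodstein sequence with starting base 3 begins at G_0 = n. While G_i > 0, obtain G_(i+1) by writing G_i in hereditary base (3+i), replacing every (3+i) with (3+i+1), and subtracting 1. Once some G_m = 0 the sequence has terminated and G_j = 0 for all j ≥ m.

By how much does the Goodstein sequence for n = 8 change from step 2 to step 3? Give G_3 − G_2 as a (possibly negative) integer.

1

(0) 8|_3 = 2·3 + 2 ↦ 2·4 + 2|_4 = 10 ⇒ 9
(1) 9|_4 = 2·4 + 1 ↦ 2·5 + 1|_5 = 11 ⇒ 10
(2) 10|_5 = 2·5 ↦ 2·6|_6 = 12 ⇒ 11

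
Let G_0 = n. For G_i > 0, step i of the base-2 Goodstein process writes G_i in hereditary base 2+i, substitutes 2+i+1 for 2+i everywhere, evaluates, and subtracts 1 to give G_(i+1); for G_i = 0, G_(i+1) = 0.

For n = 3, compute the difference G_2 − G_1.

(0) 3|_2 = 2 + 1 ↦ 3 + 1|_3 = 4 ⇒ 3
(1) 3|_3 = 3 ↦ 4|_4 = 4 ⇒ 3

0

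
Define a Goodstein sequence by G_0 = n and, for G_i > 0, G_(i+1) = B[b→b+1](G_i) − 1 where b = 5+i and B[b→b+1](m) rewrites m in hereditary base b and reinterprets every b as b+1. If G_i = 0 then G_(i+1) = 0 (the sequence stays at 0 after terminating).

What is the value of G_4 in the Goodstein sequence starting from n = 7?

6

7 —HB5→ 5 + 2 —bump→ 6 + 2 = 8 —(−1)→ 7
7 —HB6→ 6 + 1 —bump→ 7 + 1 = 8 —(−1)→ 7
7 —HB7→ 7 —bump→ 8 = 8 —(−1)→ 7
7 —HB8→ 7 —bump→ 7 = 7 —(−1)→ 6
6 —HB9→ 6 —bump→ 6 = 6 —(−1)→ 5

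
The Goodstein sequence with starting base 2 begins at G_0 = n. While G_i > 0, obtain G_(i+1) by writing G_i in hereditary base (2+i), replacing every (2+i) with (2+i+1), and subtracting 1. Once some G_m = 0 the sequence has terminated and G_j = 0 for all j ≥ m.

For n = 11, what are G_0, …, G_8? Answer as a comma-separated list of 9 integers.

11 —HB2→ 2^(2 + 1) + 2 + 1 —bump→ 3^(3 + 1) + 3 + 1 = 85 —(−1)→ 84
84 —HB3→ 3^(3 + 1) + 3 —bump→ 4^(4 + 1) + 4 = 1028 —(−1)→ 1027
1027 —HB4→ 4^(4 + 1) + 3 —bump→ 5^(5 + 1) + 3 = 15628 —(−1)→ 15627
15627 —HB5→ 5^(5 + 1) + 2 —bump→ 6^(6 + 1) + 2 = 279938 —(−1)→ 279937
279937 —HB6→ 6^(6 + 1) + 1 —bump→ 7^(7 + 1) + 1 = 5764802 —(−1)→ 5764801
5764801 —HB7→ 7^(7 + 1) —bump→ 8^(8 + 1) = 134217728 —(−1)→ 134217727
134217727 —HB8→ 7·8^8 + 7·8^7 + 7·8^6 + 7·8^5 + 7·8^4 + 7·8^3 + 7·8^2 + 7·8 + 7 —bump→ 7·9^9 + 7·9^7 + 7·9^6 + 7·9^5 + 7·9^4 + 7·9^3 + 7·9^2 + 7·9 + 7 = 2749609303 —(−1)→ 2749609302
2749609302 —HB9→ 7·9^9 + 7·9^7 + 7·9^6 + 7·9^5 + 7·9^4 + 7·9^3 + 7·9^2 + 7·9 + 6 —bump→ 7·10^10 + 7·10^7 + 7·10^6 + 7·10^5 + 7·10^4 + 7·10^3 + 7·10^2 + 7·10 + 6 = 70077777776 —(−1)→ 70077777775

11, 84, 1027, 15627, 279937, 5764801, 134217727, 2749609302, 70077777775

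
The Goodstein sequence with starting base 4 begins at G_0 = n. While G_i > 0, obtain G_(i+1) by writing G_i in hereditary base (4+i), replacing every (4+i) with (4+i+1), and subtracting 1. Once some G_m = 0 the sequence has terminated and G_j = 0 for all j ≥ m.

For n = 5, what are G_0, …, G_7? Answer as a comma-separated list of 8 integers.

G_0=5  [base 4] 4 + 1  →[4↦5]→  5 + 1 = 6  −1 ⇒ G_1=5
G_1=5  [base 5] 5  →[5↦6]→  6 = 6  −1 ⇒ G_2=5
G_2=5  [base 6] 5  →[6↦7]→  5 = 5  −1 ⇒ G_3=4
G_3=4  [base 7] 4  →[7↦8]→  4 = 4  −1 ⇒ G_4=3
G_4=3  [base 8] 3  →[8↦9]→  3 = 3  −1 ⇒ G_5=2
G_5=2  [base 9] 2  →[9↦10]→  2 = 2  −1 ⇒ G_6=1
G_6=1  [base 10] 1  →[10↦11]→  1 = 1  −1 ⇒ G_7=0

5, 5, 5, 4, 3, 2, 1, 0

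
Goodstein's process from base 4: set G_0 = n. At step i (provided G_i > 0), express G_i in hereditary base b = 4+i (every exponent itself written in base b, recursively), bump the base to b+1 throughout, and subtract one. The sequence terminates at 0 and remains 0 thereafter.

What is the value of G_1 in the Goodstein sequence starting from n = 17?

25

G_0=17  [base 4] 4^2 + 1  →[4↦5]→  5^2 + 1 = 26  −1 ⇒ G_1=25
G_1=25  [base 5] 5^2  →[5↦6]→  6^2 = 36  −1 ⇒ G_2=35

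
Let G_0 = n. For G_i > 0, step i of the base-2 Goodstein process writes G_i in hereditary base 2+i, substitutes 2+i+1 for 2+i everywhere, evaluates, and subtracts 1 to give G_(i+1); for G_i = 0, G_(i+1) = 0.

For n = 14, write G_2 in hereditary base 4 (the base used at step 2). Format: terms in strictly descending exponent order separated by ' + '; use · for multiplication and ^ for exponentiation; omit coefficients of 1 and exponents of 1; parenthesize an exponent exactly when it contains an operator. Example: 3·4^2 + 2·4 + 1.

14 —HB2→ 2^(2 + 1) + 2^2 + 2 —bump→ 3^(3 + 1) + 3^3 + 3 = 111 —(−1)→ 110
110 —HB3→ 3^(3 + 1) + 3^3 + 2 —bump→ 4^(4 + 1) + 4^4 + 2 = 1282 —(−1)→ 1281
1281 —HB4→ 4^(4 + 1) + 4^4 + 1 —bump→ 5^(5 + 1) + 5^5 + 1 = 18751 —(−1)→ 18750

4^(4 + 1) + 4^4 + 1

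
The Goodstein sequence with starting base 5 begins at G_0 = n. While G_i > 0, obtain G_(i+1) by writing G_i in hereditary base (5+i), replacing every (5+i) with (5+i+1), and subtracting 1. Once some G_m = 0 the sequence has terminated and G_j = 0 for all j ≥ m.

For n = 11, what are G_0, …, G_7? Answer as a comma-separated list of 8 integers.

11, 12, 13, 13, 13, 13, 13, 13

11 —HB5→ 2·5 + 1 —bump→ 2·6 + 1 = 13 —(−1)→ 12
12 —HB6→ 2·6 —bump→ 2·7 = 14 —(−1)→ 13
13 —HB7→ 7 + 6 —bump→ 8 + 6 = 14 —(−1)→ 13
13 —HB8→ 8 + 5 —bump→ 9 + 5 = 14 —(−1)→ 13
13 —HB9→ 9 + 4 —bump→ 10 + 4 = 14 —(−1)→ 13
13 —HB10→ 10 + 3 —bump→ 11 + 3 = 14 —(−1)→ 13
13 —HB11→ 11 + 2 —bump→ 12 + 2 = 14 —(−1)→ 13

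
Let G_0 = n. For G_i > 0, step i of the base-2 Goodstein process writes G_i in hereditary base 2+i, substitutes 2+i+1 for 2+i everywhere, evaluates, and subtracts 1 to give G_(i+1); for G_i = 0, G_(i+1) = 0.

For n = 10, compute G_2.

1025

[0] 10 ≡ 2^(2 + 1) + 2 (base 2). Lift 3: 84. −1: 83.
[1] 83 ≡ 3^(3 + 1) + 2 (base 3). Lift 4: 1026. −1: 1025.
[2] 1025 ≡ 4^(4 + 1) + 1 (base 4). Lift 5: 15626. −1: 15625.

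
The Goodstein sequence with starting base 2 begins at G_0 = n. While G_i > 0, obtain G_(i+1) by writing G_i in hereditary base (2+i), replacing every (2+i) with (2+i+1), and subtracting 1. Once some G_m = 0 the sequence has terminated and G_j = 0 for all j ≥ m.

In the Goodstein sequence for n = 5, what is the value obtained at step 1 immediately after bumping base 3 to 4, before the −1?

5 —HB2→ 2^2 + 1 —bump→ 3^3 + 1 = 28 —(−1)→ 27
27 —HB3→ 3^3 —bump→ 4^4 = 256 —(−1)→ 255

256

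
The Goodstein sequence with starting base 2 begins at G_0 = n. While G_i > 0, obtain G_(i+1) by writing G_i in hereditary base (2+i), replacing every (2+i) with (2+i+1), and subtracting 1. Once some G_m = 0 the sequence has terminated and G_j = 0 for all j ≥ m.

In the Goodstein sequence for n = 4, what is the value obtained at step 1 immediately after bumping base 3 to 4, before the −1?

[0] 4 ≡ 2^2 (base 2). Lift 3: 27. −1: 26.
[1] 26 ≡ 2·3^2 + 2·3 + 2 (base 3). Lift 4: 42. −1: 41.

42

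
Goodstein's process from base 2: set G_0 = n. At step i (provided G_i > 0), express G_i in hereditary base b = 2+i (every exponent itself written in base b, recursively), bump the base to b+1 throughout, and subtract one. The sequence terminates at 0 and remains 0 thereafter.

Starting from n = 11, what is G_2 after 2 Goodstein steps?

base 2: 11 = 2^(2 + 1) + 2 + 1; at 3: 3^(3 + 1) + 3 + 1 = 85; next = 84
base 3: 84 = 3^(3 + 1) + 3; at 4: 4^(4 + 1) + 4 = 1028; next = 1027

1027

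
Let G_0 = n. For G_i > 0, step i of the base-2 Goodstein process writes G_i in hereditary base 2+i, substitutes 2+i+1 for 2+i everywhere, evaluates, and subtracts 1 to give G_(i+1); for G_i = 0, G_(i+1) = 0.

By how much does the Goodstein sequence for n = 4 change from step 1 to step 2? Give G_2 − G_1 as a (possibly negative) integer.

15

base 2: 4 = 2^2; at 3: 3^3 = 27; next = 26
base 3: 26 = 2·3^2 + 2·3 + 2; at 4: 2·4^2 + 2·4 + 2 = 42; next = 41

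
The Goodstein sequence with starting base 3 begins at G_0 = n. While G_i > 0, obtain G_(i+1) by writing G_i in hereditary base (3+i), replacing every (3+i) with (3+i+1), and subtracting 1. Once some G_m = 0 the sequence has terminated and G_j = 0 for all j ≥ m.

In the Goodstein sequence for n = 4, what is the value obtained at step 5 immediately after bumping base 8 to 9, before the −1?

step 0: 4 = 3 + 1; sub 4 for 3: 4 + 1; = 5; G_1 = 5−1 = 4
step 1: 4 = 4; sub 5 for 4: 5; = 5; G_2 = 5−1 = 4
step 2: 4 = 4; sub 6 for 5: 4; = 4; G_3 = 4−1 = 3
step 3: 3 = 3; sub 7 for 6: 3; = 3; G_4 = 3−1 = 2
step 4: 2 = 2; sub 8 for 7: 2; = 2; G_5 = 2−1 = 1
step 5: 1 = 1; sub 9 for 8: 1; = 1; G_6 = 1−1 = 0

1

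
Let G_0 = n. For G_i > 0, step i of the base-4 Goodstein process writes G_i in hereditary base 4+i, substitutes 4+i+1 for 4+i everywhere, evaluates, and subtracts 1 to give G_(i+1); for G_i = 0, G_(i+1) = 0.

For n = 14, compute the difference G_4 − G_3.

G_0=14  [base 4] 3·4 + 2  →[4↦5]→  3·5 + 2 = 17  −1 ⇒ G_1=16
G_1=16  [base 5] 3·5 + 1  →[5↦6]→  3·6 + 1 = 19  −1 ⇒ G_2=18
G_2=18  [base 6] 3·6  →[6↦7]→  3·7 = 21  −1 ⇒ G_3=20
G_3=20  [base 7] 2·7 + 6  →[7↦8]→  2·8 + 6 = 22  −1 ⇒ G_4=21

1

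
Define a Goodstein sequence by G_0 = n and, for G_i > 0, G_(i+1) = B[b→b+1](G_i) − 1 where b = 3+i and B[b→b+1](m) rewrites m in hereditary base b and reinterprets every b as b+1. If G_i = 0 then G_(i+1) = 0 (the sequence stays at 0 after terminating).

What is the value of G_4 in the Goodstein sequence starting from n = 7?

9

7 —HB3→ 2·3 + 1 —bump→ 2·4 + 1 = 9 —(−1)→ 8
8 —HB4→ 2·4 —bump→ 2·5 = 10 —(−1)→ 9
9 —HB5→ 5 + 4 —bump→ 6 + 4 = 10 —(−1)→ 9
9 —HB6→ 6 + 3 —bump→ 7 + 3 = 10 —(−1)→ 9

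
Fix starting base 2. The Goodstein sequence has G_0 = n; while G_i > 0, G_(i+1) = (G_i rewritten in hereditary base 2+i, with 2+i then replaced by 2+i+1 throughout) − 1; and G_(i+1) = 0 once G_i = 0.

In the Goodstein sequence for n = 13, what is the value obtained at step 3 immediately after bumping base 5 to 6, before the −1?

base 2: 13 = 2^(2 + 1) + 2^2 + 1; at 3: 3^(3 + 1) + 3^3 + 1 = 109; next = 108
base 3: 108 = 3^(3 + 1) + 3^3; at 4: 4^(4 + 1) + 4^4 = 1280; next = 1279
base 4: 1279 = 4^(4 + 1) + 3·4^3 + 3·4^2 + 3·4 + 3; at 5: 5^(5 + 1) + 3·5^3 + 3·5^2 + 3·5 + 3 = 16093; next = 16092
base 5: 16092 = 5^(5 + 1) + 3·5^3 + 3·5^2 + 3·5 + 2; at 6: 6^(6 + 1) + 3·6^3 + 3·6^2 + 3·6 + 2 = 280712; next = 280711

280712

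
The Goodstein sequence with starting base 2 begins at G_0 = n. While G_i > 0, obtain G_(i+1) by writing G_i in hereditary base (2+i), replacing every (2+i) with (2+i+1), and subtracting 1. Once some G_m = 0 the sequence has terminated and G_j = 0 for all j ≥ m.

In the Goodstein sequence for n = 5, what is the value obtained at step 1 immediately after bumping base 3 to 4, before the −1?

step 0: 5 = 2^2 + 1; sub 3 for 2: 3^3 + 1; = 28; G_1 = 28−1 = 27
step 1: 27 = 3^3; sub 4 for 3: 4^4; = 256; G_2 = 256−1 = 255

256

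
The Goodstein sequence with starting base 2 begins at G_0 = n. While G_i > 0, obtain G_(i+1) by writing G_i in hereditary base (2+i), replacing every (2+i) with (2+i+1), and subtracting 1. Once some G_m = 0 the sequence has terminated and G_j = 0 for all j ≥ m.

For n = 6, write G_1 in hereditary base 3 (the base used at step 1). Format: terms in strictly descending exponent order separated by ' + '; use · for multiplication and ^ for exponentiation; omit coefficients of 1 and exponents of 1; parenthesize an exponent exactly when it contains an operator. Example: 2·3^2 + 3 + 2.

3^3 + 2

i=0: 6 = 2^2 + 2 (b=2); 2→3: 3^3 + 3 = 30; 30−1 = 29
i=1: 29 = 3^3 + 2 (b=3); 3→4: 4^4 + 2 = 258; 258−1 = 257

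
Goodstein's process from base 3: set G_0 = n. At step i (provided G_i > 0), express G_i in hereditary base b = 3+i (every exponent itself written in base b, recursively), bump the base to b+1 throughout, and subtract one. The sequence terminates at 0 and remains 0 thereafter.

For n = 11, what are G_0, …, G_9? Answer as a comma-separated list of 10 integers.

(0) 11|_3 = 3^2 + 2 ↦ 4^2 + 2|_4 = 18 ⇒ 17
(1) 17|_4 = 4^2 + 1 ↦ 5^2 + 1|_5 = 26 ⇒ 25
(2) 25|_5 = 5^2 ↦ 6^2|_6 = 36 ⇒ 35
(3) 35|_6 = 5·6 + 5 ↦ 5·7 + 5|_7 = 40 ⇒ 39
(4) 39|_7 = 5·7 + 4 ↦ 5·8 + 4|_8 = 44 ⇒ 43
(5) 43|_8 = 5·8 + 3 ↦ 5·9 + 3|_9 = 48 ⇒ 47
(6) 47|_9 = 5·9 + 2 ↦ 5·10 + 2|_10 = 52 ⇒ 51
(7) 51|_10 = 5·10 + 1 ↦ 5·11 + 1|_11 = 56 ⇒ 55
(8) 55|_11 = 5·11 ↦ 5·12|_12 = 60 ⇒ 59

11, 17, 25, 35, 39, 43, 47, 51, 55, 59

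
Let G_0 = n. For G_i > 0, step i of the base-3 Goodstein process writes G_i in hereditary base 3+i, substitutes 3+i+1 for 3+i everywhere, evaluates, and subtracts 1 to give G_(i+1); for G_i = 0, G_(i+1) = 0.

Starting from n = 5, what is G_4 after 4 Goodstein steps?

4

i=0: 5 = 3 + 2 (b=3); 3→4: 4 + 2 = 6; 6−1 = 5
i=1: 5 = 4 + 1 (b=4); 4→5: 5 + 1 = 6; 6−1 = 5
i=2: 5 = 5 (b=5); 5→6: 6 = 6; 6−1 = 5
i=3: 5 = 5 (b=6); 6→7: 5 = 5; 5−1 = 4
i=4: 4 = 4 (b=7); 7→8: 4 = 4; 4−1 = 3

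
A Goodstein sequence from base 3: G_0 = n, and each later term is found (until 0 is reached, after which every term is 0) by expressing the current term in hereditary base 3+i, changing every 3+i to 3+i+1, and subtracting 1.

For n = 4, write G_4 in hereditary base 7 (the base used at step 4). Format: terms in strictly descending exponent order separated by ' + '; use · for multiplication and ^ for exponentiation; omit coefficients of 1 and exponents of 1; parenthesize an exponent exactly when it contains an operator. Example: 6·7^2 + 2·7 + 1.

2

[0] 4 ≡ 3 + 1 (base 3). Lift 4: 5. −1: 4.
[1] 4 ≡ 4 (base 4). Lift 5: 5. −1: 4.
[2] 4 ≡ 4 (base 5). Lift 6: 4. −1: 3.
[3] 3 ≡ 3 (base 6). Lift 7: 3. −1: 2.
[4] 2 ≡ 2 (base 7). Lift 8: 2. −1: 1.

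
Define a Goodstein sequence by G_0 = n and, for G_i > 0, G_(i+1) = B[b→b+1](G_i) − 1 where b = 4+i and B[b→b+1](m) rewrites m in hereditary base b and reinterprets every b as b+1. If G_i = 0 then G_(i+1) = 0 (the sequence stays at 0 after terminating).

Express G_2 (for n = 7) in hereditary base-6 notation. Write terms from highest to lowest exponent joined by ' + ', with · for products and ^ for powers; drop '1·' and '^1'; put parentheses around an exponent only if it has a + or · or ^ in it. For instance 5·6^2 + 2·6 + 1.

7 —HB4→ 4 + 3 —bump→ 5 + 3 = 8 —(−1)→ 7
7 —HB5→ 5 + 2 —bump→ 6 + 2 = 8 —(−1)→ 7
7 —HB6→ 6 + 1 —bump→ 7 + 1 = 8 —(−1)→ 7

6 + 1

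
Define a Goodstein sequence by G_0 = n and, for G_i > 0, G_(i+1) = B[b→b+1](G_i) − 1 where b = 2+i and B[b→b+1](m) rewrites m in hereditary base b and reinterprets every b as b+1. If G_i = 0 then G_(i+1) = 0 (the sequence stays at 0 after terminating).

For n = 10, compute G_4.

279935

base 2: 10 = 2^(2 + 1) + 2; at 3: 3^(3 + 1) + 3 = 84; next = 83
base 3: 83 = 3^(3 + 1) + 2; at 4: 4^(4 + 1) + 2 = 1026; next = 1025
base 4: 1025 = 4^(4 + 1) + 1; at 5: 5^(5 + 1) + 1 = 15626; next = 15625
base 5: 15625 = 5^(5 + 1); at 6: 6^(6 + 1) = 279936; next = 279935
base 6: 279935 = 5·6^6 + 5·6^5 + 5·6^4 + 5·6^3 + 5·6^2 + 5·6 + 5; at 7: 5·7^7 + 5·7^5 + 5·7^4 + 5·7^3 + 5·7^2 + 5·7 + 5 = 4215755; next = 4215754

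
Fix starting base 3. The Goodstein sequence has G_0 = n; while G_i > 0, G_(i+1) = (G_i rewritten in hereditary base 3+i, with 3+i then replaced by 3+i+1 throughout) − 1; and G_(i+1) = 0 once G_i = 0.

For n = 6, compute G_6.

6 —HB3→ 2·3 —bump→ 2·4 = 8 —(−1)→ 7
7 —HB4→ 4 + 3 —bump→ 5 + 3 = 8 —(−1)→ 7
7 —HB5→ 5 + 2 —bump→ 6 + 2 = 8 —(−1)→ 7
7 —HB6→ 6 + 1 —bump→ 7 + 1 = 8 —(−1)→ 7
7 —HB7→ 7 —bump→ 8 = 8 —(−1)→ 7
7 —HB8→ 7 —bump→ 7 = 7 —(−1)→ 6

6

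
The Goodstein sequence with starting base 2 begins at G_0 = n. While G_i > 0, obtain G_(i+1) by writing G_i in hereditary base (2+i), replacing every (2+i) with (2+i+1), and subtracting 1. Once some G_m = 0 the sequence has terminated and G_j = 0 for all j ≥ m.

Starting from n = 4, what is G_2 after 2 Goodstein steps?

i=0: 4 = 2^2 (b=2); 2→3: 3^3 = 27; 27−1 = 26
i=1: 26 = 2·3^2 + 2·3 + 2 (b=3); 3→4: 2·4^2 + 2·4 + 2 = 42; 42−1 = 41
i=2: 41 = 2·4^2 + 2·4 + 1 (b=4); 4→5: 2·5^2 + 2·5 + 1 = 61; 61−1 = 60

41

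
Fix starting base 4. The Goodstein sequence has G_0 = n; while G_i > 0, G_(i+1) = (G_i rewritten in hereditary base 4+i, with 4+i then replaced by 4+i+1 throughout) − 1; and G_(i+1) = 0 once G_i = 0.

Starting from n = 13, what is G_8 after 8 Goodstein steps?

23

G_0=13  [base 4] 3·4 + 1  →[4↦5]→  3·5 + 1 = 16  −1 ⇒ G_1=15
G_1=15  [base 5] 3·5  →[5↦6]→  3·6 = 18  −1 ⇒ G_2=17
G_2=17  [base 6] 2·6 + 5  →[6↦7]→  2·7 + 5 = 19  −1 ⇒ G_3=18
G_3=18  [base 7] 2·7 + 4  →[7↦8]→  2·8 + 4 = 20  −1 ⇒ G_4=19
G_4=19  [base 8] 2·8 + 3  →[8↦9]→  2·9 + 3 = 21  −1 ⇒ G_5=20
G_5=20  [base 9] 2·9 + 2  →[9↦10]→  2·10 + 2 = 22  −1 ⇒ G_6=21
G_6=21  [base 10] 2·10 + 1  →[10↦11]→  2·11 + 1 = 23  −1 ⇒ G_7=22
G_7=22  [base 11] 2·11  →[11↦12]→  2·12 = 24  −1 ⇒ G_8=23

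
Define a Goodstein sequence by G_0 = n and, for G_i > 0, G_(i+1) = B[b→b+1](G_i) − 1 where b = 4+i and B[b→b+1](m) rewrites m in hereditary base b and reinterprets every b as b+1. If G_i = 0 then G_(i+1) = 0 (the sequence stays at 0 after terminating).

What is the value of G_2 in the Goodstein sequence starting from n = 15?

G_0=15  [base 4] 3·4 + 3  →[4↦5]→  3·5 + 3 = 18  −1 ⇒ G_1=17
G_1=17  [base 5] 3·5 + 2  →[5↦6]→  3·6 + 2 = 20  −1 ⇒ G_2=19

19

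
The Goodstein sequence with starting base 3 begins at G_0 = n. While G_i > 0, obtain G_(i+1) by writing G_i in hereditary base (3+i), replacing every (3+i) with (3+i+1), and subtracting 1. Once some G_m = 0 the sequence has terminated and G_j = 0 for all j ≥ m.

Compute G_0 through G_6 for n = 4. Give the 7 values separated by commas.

4, 4, 4, 3, 2, 1, 0

[0] 4 ≡ 3 + 1 (base 3). Lift 4: 5. −1: 4.
[1] 4 ≡ 4 (base 4). Lift 5: 5. −1: 4.
[2] 4 ≡ 4 (base 5). Lift 6: 4. −1: 3.
[3] 3 ≡ 3 (base 6). Lift 7: 3. −1: 2.
[4] 2 ≡ 2 (base 7). Lift 8: 2. −1: 1.
[5] 1 ≡ 1 (base 8). Lift 9: 1. −1: 0.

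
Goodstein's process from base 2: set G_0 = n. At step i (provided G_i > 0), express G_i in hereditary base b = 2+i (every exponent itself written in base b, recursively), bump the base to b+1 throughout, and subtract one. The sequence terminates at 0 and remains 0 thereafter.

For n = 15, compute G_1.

111

base 2: 15 = 2^(2 + 1) + 2^2 + 2 + 1; at 3: 3^(3 + 1) + 3^3 + 3 + 1 = 112; next = 111
base 3: 111 = 3^(3 + 1) + 3^3 + 3; at 4: 4^(4 + 1) + 4^4 + 4 = 1284; next = 1283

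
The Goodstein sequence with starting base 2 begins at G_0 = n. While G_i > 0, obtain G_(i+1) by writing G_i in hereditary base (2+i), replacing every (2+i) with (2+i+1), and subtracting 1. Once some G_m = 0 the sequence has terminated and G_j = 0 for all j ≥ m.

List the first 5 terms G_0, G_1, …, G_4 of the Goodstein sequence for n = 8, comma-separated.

8, 80, 553, 6310, 93395

G_0=8  [base 2] 2^(2 + 1)  →[2↦3]→  3^(3 + 1) = 81  −1 ⇒ G_1=80
G_1=80  [base 3] 2·3^3 + 2·3^2 + 2·3 + 2  →[3↦4]→  2·4^4 + 2·4^2 + 2·4 + 2 = 554  −1 ⇒ G_2=553
G_2=553  [base 4] 2·4^4 + 2·4^2 + 2·4 + 1  →[4↦5]→  2·5^5 + 2·5^2 + 2·5 + 1 = 6311  −1 ⇒ G_3=6310
G_3=6310  [base 5] 2·5^5 + 2·5^2 + 2·5  →[5↦6]→  2·6^6 + 2·6^2 + 2·6 = 93396  −1 ⇒ G_4=93395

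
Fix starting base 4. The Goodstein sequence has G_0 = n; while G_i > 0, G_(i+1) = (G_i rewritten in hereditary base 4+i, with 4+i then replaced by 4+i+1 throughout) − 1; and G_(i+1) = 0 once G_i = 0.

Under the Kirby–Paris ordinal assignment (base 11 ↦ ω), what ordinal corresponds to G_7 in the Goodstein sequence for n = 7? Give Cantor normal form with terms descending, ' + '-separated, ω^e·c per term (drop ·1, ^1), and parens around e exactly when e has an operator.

4

G_0 = 7. HB_4(7) = 4 + 3. Bump = 8. G_1 = 7.
G_1 = 7. HB_5(7) = 5 + 2. Bump = 8. G_2 = 7.
G_2 = 7. HB_6(7) = 6 + 1. Bump = 8. G_3 = 7.
G_3 = 7. HB_7(7) = 7. Bump = 8. G_4 = 7.
G_4 = 7. HB_8(7) = 7. Bump = 7. G_5 = 6.
G_5 = 6. HB_9(6) = 6. Bump = 6. G_6 = 5.
G_6 = 5. HB_10(5) = 5. Bump = 5. G_7 = 4.
G_7 = 4. HB_11(4) = 4. Bump = 4. G_8 = 3.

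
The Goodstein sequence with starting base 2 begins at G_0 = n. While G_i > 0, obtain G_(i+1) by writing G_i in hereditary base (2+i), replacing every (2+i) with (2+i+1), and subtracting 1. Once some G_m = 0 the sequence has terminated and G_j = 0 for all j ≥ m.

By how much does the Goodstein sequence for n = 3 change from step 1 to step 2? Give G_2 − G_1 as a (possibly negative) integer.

0

i=0: 3 = 2 + 1 (b=2); 2→3: 3 + 1 = 4; 4−1 = 3
i=1: 3 = 3 (b=3); 3→4: 4 = 4; 4−1 = 3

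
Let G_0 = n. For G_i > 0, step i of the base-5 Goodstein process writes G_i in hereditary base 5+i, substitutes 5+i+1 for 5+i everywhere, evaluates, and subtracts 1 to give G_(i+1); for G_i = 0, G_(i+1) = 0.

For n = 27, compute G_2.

49

G_0 = 27. HB_5(27) = 5^2 + 2. Bump = 38. G_1 = 37.
G_1 = 37. HB_6(37) = 6^2 + 1. Bump = 50. G_2 = 49.
G_2 = 49. HB_7(49) = 7^2. Bump = 64. G_3 = 63.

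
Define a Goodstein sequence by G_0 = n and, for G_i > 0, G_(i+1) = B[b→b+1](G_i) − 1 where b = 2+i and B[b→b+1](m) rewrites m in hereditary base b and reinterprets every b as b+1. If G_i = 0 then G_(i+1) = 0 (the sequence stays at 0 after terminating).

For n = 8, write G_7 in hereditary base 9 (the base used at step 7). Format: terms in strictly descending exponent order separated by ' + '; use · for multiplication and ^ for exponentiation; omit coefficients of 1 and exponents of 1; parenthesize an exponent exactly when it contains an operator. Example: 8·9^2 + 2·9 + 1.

i=0: 8 = 2^(2 + 1) (b=2); 2→3: 3^(3 + 1) = 81; 81−1 = 80
i=1: 80 = 2·3^3 + 2·3^2 + 2·3 + 2 (b=3); 3→4: 2·4^4 + 2·4^2 + 2·4 + 2 = 554; 554−1 = 553
i=2: 553 = 2·4^4 + 2·4^2 + 2·4 + 1 (b=4); 4→5: 2·5^5 + 2·5^2 + 2·5 + 1 = 6311; 6311−1 = 6310
i=3: 6310 = 2·5^5 + 2·5^2 + 2·5 (b=5); 5→6: 2·6^6 + 2·6^2 + 2·6 = 93396; 93396−1 = 93395
i=4: 93395 = 2·6^6 + 2·6^2 + 6 + 5 (b=6); 6→7: 2·7^7 + 2·7^2 + 7 + 5 = 1647196; 1647196−1 = 1647195
i=5: 1647195 = 2·7^7 + 2·7^2 + 7 + 4 (b=7); 7→8: 2·8^8 + 2·8^2 + 8 + 4 = 33554572; 33554572−1 = 33554571
i=6: 33554571 = 2·8^8 + 2·8^2 + 8 + 3 (b=8); 8→9: 2·9^9 + 2·9^2 + 9 + 3 = 774841152; 774841152−1 = 774841151
i=7: 774841151 = 2·9^9 + 2·9^2 + 9 + 2 (b=9); 9→10: 2·10^10 + 2·10^2 + 10 + 2 = 20000000212; 20000000212−1 = 20000000211

2·9^9 + 2·9^2 + 9 + 2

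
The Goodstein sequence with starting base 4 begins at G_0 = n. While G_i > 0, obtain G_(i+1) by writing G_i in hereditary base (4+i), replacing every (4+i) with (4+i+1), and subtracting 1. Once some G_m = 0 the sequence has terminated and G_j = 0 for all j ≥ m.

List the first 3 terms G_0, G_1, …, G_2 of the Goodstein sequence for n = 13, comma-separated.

13, 15, 17

G_0 = 13. HB_4(13) = 3·4 + 1. Bump = 16. G_1 = 15.
G_1 = 15. HB_5(15) = 3·5. Bump = 18. G_2 = 17.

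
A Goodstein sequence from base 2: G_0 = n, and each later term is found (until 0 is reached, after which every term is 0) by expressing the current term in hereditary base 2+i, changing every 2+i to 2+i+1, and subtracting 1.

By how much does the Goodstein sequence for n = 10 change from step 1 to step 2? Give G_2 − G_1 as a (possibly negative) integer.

base 2: 10 = 2^(2 + 1) + 2; at 3: 3^(3 + 1) + 3 = 84; next = 83
base 3: 83 = 3^(3 + 1) + 2; at 4: 4^(4 + 1) + 2 = 1026; next = 1025

942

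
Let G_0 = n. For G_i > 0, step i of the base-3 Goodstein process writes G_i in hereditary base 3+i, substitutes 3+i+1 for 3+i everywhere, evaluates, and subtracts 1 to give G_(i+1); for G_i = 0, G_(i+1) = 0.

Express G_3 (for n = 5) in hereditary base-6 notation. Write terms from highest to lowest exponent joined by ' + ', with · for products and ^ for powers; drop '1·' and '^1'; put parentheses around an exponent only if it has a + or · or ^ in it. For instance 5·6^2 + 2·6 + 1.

5

base 3: 5 = 3 + 2; at 4: 4 + 2 = 6; next = 5
base 4: 5 = 4 + 1; at 5: 5 + 1 = 6; next = 5
base 5: 5 = 5; at 6: 6 = 6; next = 5
base 6: 5 = 5; at 7: 5 = 5; next = 4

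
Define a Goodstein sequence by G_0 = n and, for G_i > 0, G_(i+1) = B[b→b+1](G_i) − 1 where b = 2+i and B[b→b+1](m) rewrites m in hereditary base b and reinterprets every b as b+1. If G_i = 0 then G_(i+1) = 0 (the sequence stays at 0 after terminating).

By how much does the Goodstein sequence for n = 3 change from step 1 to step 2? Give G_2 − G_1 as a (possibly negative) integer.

0

base 2: 3 = 2 + 1; at 3: 3 + 1 = 4; next = 3
base 3: 3 = 3; at 4: 4 = 4; next = 3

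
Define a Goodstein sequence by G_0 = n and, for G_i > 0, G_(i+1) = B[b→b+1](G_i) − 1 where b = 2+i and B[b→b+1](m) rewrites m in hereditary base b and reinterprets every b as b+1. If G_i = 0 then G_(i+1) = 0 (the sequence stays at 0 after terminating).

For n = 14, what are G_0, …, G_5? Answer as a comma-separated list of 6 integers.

14, 110, 1281, 18750, 326591, 5862840

G_0=14  [base 2] 2^(2 + 1) + 2^2 + 2  →[2↦3]→  3^(3 + 1) + 3^3 + 3 = 111  −1 ⇒ G_1=110
G_1=110  [base 3] 3^(3 + 1) + 3^3 + 2  →[3↦4]→  4^(4 + 1) + 4^4 + 2 = 1282  −1 ⇒ G_2=1281
G_2=1281  [base 4] 4^(4 + 1) + 4^4 + 1  →[4↦5]→  5^(5 + 1) + 5^5 + 1 = 18751  −1 ⇒ G_3=18750
G_3=18750  [base 5] 5^(5 + 1) + 5^5  →[5↦6]→  6^(6 + 1) + 6^6 = 326592  −1 ⇒ G_4=326591
G_4=326591  [base 6] 6^(6 + 1) + 5·6^5 + 5·6^4 + 5·6^3 + 5·6^2 + 5·6 + 5  →[6↦7]→  7^(7 + 1) + 5·7^5 + 5·7^4 + 5·7^3 + 5·7^2 + 5·7 + 5 = 5862841  −1 ⇒ G_5=5862840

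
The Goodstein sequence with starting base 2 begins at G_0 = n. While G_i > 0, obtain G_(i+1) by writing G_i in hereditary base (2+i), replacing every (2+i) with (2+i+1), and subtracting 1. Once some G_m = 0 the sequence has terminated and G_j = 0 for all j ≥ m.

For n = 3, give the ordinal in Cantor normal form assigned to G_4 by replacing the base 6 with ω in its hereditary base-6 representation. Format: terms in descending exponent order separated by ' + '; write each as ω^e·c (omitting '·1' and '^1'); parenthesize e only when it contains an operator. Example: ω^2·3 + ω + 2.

i=0: 3 = 2 + 1 (b=2); 2→3: 3 + 1 = 4; 4−1 = 3
i=1: 3 = 3 (b=3); 3→4: 4 = 4; 4−1 = 3
i=2: 3 = 3 (b=4); 4→5: 3 = 3; 3−1 = 2
i=3: 2 = 2 (b=5); 5→6: 2 = 2; 2−1 = 1
i=4: 1 = 1 (b=6); 6→7: 1 = 1; 1−1 = 0

1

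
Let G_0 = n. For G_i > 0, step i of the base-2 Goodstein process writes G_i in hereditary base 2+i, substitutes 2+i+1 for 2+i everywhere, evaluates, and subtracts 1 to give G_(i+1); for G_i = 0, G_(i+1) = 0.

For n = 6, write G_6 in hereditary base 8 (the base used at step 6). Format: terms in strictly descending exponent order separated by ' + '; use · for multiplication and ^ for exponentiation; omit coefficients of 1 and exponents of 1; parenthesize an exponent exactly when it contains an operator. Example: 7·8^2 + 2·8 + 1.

[0] 6 ≡ 2^2 + 2 (base 2). Lift 3: 30. −1: 29.
[1] 29 ≡ 3^3 + 2 (base 3). Lift 4: 258. −1: 257.
[2] 257 ≡ 4^4 + 1 (base 4). Lift 5: 3126. −1: 3125.
[3] 3125 ≡ 5^5 (base 5). Lift 6: 46656. −1: 46655.
[4] 46655 ≡ 5·6^5 + 5·6^4 + 5·6^3 + 5·6^2 + 5·6 + 5 (base 6). Lift 7: 98040. −1: 98039.
[5] 98039 ≡ 5·7^5 + 5·7^4 + 5·7^3 + 5·7^2 + 5·7 + 4 (base 7). Lift 8: 187244. −1: 187243.
[6] 187243 ≡ 5·8^5 + 5·8^4 + 5·8^3 + 5·8^2 + 5·8 + 3 (base 8). Lift 9: 332148. −1: 332147.

5·8^5 + 5·8^4 + 5·8^3 + 5·8^2 + 5·8 + 3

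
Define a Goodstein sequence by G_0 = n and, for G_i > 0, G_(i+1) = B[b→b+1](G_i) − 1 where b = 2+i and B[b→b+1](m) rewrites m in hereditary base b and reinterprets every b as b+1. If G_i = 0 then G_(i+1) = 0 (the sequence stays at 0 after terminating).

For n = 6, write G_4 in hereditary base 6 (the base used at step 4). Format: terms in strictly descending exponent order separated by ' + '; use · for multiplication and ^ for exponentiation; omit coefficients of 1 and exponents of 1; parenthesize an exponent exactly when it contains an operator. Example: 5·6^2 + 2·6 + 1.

5·6^5 + 5·6^4 + 5·6^3 + 5·6^2 + 5·6 + 5

[0] 6 ≡ 2^2 + 2 (base 2). Lift 3: 30. −1: 29.
[1] 29 ≡ 3^3 + 2 (base 3). Lift 4: 258. −1: 257.
[2] 257 ≡ 4^4 + 1 (base 4). Lift 5: 3126. −1: 3125.
[3] 3125 ≡ 5^5 (base 5). Lift 6: 46656. −1: 46655.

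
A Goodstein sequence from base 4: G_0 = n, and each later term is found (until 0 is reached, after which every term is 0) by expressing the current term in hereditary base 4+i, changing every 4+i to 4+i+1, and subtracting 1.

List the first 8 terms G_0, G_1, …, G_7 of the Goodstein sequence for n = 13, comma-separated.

(0) 13|_4 = 3·4 + 1 ↦ 3·5 + 1|_5 = 16 ⇒ 15
(1) 15|_5 = 3·5 ↦ 3·6|_6 = 18 ⇒ 17
(2) 17|_6 = 2·6 + 5 ↦ 2·7 + 5|_7 = 19 ⇒ 18
(3) 18|_7 = 2·7 + 4 ↦ 2·8 + 4|_8 = 20 ⇒ 19
(4) 19|_8 = 2·8 + 3 ↦ 2·9 + 3|_9 = 21 ⇒ 20
(5) 20|_9 = 2·9 + 2 ↦ 2·10 + 2|_10 = 22 ⇒ 21
(6) 21|_10 = 2·10 + 1 ↦ 2·11 + 1|_11 = 23 ⇒ 22

13, 15, 17, 18, 19, 20, 21, 22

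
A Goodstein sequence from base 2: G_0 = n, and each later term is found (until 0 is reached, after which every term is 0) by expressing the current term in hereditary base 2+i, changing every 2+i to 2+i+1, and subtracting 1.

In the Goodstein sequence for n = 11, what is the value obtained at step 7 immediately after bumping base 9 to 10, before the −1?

11 —HB2→ 2^(2 + 1) + 2 + 1 —bump→ 3^(3 + 1) + 3 + 1 = 85 —(−1)→ 84
84 —HB3→ 3^(3 + 1) + 3 —bump→ 4^(4 + 1) + 4 = 1028 —(−1)→ 1027
1027 —HB4→ 4^(4 + 1) + 3 —bump→ 5^(5 + 1) + 3 = 15628 —(−1)→ 15627
15627 —HB5→ 5^(5 + 1) + 2 —bump→ 6^(6 + 1) + 2 = 279938 —(−1)→ 279937
279937 —HB6→ 6^(6 + 1) + 1 —bump→ 7^(7 + 1) + 1 = 5764802 —(−1)→ 5764801
5764801 —HB7→ 7^(7 + 1) —bump→ 8^(8 + 1) = 134217728 —(−1)→ 134217727
134217727 —HB8→ 7·8^8 + 7·8^7 + 7·8^6 + 7·8^5 + 7·8^4 + 7·8^3 + 7·8^2 + 7·8 + 7 —bump→ 7·9^9 + 7·9^7 + 7·9^6 + 7·9^5 + 7·9^4 + 7·9^3 + 7·9^2 + 7·9 + 7 = 2749609303 —(−1)→ 2749609302
2749609302 —HB9→ 7·9^9 + 7·9^7 + 7·9^6 + 7·9^5 + 7·9^4 + 7·9^3 + 7·9^2 + 7·9 + 6 —bump→ 7·10^10 + 7·10^7 + 7·10^6 + 7·10^5 + 7·10^4 + 7·10^3 + 7·10^2 + 7·10 + 6 = 70077777776 —(−1)→ 70077777775

70077777776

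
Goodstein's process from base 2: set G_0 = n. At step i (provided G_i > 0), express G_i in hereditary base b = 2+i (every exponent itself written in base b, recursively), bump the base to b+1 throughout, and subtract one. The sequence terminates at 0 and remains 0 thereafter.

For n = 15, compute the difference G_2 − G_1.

1172

G_0=15  [base 2] 2^(2 + 1) + 2^2 + 2 + 1  →[2↦3]→  3^(3 + 1) + 3^3 + 3 + 1 = 112  −1 ⇒ G_1=111
G_1=111  [base 3] 3^(3 + 1) + 3^3 + 3  →[3↦4]→  4^(4 + 1) + 4^4 + 4 = 1284  −1 ⇒ G_2=1283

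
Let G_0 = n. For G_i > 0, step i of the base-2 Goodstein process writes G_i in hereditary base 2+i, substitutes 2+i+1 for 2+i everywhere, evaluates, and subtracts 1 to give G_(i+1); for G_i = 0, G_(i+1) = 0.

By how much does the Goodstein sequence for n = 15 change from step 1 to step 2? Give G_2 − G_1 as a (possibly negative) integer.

1172

[0] 15 ≡ 2^(2 + 1) + 2^2 + 2 + 1 (base 2). Lift 3: 112. −1: 111.
[1] 111 ≡ 3^(3 + 1) + 3^3 + 3 (base 3). Lift 4: 1284. −1: 1283.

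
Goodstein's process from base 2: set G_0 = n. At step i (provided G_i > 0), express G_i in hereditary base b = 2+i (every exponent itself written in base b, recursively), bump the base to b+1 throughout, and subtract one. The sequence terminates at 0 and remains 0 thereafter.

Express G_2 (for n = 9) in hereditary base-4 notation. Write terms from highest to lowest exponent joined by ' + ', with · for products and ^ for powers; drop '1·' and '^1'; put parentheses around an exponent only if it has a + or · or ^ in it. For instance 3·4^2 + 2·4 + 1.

3·4^4 + 3·4^3 + 3·4^2 + 3·4 + 3

[0] 9 ≡ 2^(2 + 1) + 1 (base 2). Lift 3: 82. −1: 81.
[1] 81 ≡ 3^(3 + 1) (base 3). Lift 4: 1024. −1: 1023.
[2] 1023 ≡ 3·4^4 + 3·4^3 + 3·4^2 + 3·4 + 3 (base 4). Lift 5: 9843. −1: 9842.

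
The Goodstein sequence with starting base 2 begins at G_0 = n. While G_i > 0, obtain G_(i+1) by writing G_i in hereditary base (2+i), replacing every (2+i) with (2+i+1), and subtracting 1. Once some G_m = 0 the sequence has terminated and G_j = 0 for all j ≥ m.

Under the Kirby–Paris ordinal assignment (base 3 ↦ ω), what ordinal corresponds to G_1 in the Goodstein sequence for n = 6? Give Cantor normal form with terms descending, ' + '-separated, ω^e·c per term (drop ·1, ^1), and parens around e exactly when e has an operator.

base 2: 6 = 2^2 + 2; at 3: 3^3 + 3 = 30; next = 29
base 3: 29 = 3^3 + 2; at 4: 4^4 + 2 = 258; next = 257

ω^ω + 2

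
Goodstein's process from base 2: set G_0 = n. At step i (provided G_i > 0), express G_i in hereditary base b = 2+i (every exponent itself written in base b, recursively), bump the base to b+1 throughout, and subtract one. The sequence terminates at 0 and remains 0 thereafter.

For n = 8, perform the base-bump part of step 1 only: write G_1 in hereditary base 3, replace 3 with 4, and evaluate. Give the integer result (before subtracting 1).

554

i=0: 8 = 2^(2 + 1) (b=2); 2→3: 3^(3 + 1) = 81; 81−1 = 80
i=1: 80 = 2·3^3 + 2·3^2 + 2·3 + 2 (b=3); 3→4: 2·4^4 + 2·4^2 + 2·4 + 2 = 554; 554−1 = 553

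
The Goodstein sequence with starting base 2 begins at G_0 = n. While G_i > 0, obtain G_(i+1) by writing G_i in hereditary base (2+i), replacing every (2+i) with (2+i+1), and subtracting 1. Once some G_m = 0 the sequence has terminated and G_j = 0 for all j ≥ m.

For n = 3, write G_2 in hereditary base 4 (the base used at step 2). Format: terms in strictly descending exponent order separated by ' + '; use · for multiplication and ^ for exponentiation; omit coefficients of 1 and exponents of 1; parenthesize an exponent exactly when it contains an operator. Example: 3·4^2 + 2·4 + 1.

G_0=3  [base 2] 2 + 1  →[2↦3]→  3 + 1 = 4  −1 ⇒ G_1=3
G_1=3  [base 3] 3  →[3↦4]→  4 = 4  −1 ⇒ G_2=3
G_2=3  [base 4] 3  →[4↦5]→  3 = 3  −1 ⇒ G_3=2

3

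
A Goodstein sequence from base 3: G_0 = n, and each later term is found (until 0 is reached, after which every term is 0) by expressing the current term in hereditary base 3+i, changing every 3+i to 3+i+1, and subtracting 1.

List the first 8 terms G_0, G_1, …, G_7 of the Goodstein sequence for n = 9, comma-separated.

9, 15, 17, 19, 21, 23, 24, 25

G_0 = 9. HB_3(9) = 3^2. Bump = 16. G_1 = 15.
G_1 = 15. HB_4(15) = 3·4 + 3. Bump = 18. G_2 = 17.
G_2 = 17. HB_5(17) = 3·5 + 2. Bump = 20. G_3 = 19.
G_3 = 19. HB_6(19) = 3·6 + 1. Bump = 22. G_4 = 21.
G_4 = 21. HB_7(21) = 3·7. Bump = 24. G_5 = 23.
G_5 = 23. HB_8(23) = 2·8 + 7. Bump = 25. G_6 = 24.
G_6 = 24. HB_9(24) = 2·9 + 6. Bump = 26. G_7 = 25.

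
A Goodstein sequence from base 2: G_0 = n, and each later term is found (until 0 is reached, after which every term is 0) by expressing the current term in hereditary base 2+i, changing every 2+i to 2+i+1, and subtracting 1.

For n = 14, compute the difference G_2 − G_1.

step 0: 14 = 2^(2 + 1) + 2^2 + 2; sub 3 for 2: 3^(3 + 1) + 3^3 + 3; = 111; G_1 = 111−1 = 110
step 1: 110 = 3^(3 + 1) + 3^3 + 2; sub 4 for 3: 4^(4 + 1) + 4^4 + 2; = 1282; G_2 = 1282−1 = 1281

1171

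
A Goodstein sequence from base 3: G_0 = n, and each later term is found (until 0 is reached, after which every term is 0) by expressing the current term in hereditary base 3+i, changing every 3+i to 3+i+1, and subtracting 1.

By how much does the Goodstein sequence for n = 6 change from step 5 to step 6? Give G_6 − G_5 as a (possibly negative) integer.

(0) 6|_3 = 2·3 ↦ 2·4|_4 = 8 ⇒ 7
(1) 7|_4 = 4 + 3 ↦ 5 + 3|_5 = 8 ⇒ 7
(2) 7|_5 = 5 + 2 ↦ 6 + 2|_6 = 8 ⇒ 7
(3) 7|_6 = 6 + 1 ↦ 7 + 1|_7 = 8 ⇒ 7
(4) 7|_7 = 7 ↦ 8|_8 = 8 ⇒ 7
(5) 7|_8 = 7 ↦ 7|_9 = 7 ⇒ 6

-1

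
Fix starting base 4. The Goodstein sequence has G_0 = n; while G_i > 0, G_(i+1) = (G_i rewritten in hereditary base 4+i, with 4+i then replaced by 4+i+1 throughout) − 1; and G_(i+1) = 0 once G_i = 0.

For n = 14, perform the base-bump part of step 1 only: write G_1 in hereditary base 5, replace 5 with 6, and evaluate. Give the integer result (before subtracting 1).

i=0: 14 = 3·4 + 2 (b=4); 4→5: 3·5 + 2 = 17; 17−1 = 16
i=1: 16 = 3·5 + 1 (b=5); 5→6: 3·6 + 1 = 19; 19−1 = 18

19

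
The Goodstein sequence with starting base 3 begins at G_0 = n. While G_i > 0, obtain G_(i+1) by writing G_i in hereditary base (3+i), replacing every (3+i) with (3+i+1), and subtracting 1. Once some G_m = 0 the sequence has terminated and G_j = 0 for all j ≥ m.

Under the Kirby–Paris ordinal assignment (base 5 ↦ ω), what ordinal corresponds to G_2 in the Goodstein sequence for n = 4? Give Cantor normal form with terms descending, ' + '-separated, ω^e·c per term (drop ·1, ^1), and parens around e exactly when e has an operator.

[0] 4 ≡ 3 + 1 (base 3). Lift 4: 5. −1: 4.
[1] 4 ≡ 4 (base 4). Lift 5: 5. −1: 4.
[2] 4 ≡ 4 (base 5). Lift 6: 4. −1: 3.

4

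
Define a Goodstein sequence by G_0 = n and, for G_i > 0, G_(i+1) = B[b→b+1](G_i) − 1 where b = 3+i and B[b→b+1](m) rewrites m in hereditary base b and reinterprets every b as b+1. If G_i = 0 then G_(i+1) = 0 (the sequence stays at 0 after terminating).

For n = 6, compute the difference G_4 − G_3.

6 —HB3→ 2·3 —bump→ 2·4 = 8 —(−1)→ 7
7 —HB4→ 4 + 3 —bump→ 5 + 3 = 8 —(−1)→ 7
7 —HB5→ 5 + 2 —bump→ 6 + 2 = 8 —(−1)→ 7
7 —HB6→ 6 + 1 —bump→ 7 + 1 = 8 —(−1)→ 7

0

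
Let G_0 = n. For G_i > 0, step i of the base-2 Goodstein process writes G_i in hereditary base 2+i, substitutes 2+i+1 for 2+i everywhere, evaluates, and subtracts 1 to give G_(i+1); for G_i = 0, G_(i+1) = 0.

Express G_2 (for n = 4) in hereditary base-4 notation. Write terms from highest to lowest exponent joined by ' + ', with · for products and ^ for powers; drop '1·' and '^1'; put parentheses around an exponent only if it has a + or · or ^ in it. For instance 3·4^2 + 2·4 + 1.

G_0 = 4. HB_2(4) = 2^2. Bump = 27. G_1 = 26.
G_1 = 26. HB_3(26) = 2·3^2 + 2·3 + 2. Bump = 42. G_2 = 41.
G_2 = 41. HB_4(41) = 2·4^2 + 2·4 + 1. Bump = 61. G_3 = 60.

2·4^2 + 2·4 + 1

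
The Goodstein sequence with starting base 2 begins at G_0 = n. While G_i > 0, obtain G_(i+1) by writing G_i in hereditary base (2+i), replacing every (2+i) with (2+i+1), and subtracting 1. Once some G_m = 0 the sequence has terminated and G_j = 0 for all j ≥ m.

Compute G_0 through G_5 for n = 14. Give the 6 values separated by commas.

14, 110, 1281, 18750, 326591, 5862840

i=0: 14 = 2^(2 + 1) + 2^2 + 2 (b=2); 2→3: 3^(3 + 1) + 3^3 + 3 = 111; 111−1 = 110
i=1: 110 = 3^(3 + 1) + 3^3 + 2 (b=3); 3→4: 4^(4 + 1) + 4^4 + 2 = 1282; 1282−1 = 1281
i=2: 1281 = 4^(4 + 1) + 4^4 + 1 (b=4); 4→5: 5^(5 + 1) + 5^5 + 1 = 18751; 18751−1 = 18750
i=3: 18750 = 5^(5 + 1) + 5^5 (b=5); 5→6: 6^(6 + 1) + 6^6 = 326592; 326592−1 = 326591
i=4: 326591 = 6^(6 + 1) + 5·6^5 + 5·6^4 + 5·6^3 + 5·6^2 + 5·6 + 5 (b=6); 6→7: 7^(7 + 1) + 5·7^5 + 5·7^4 + 5·7^3 + 5·7^2 + 5·7 + 5 = 5862841; 5862841−1 = 5862840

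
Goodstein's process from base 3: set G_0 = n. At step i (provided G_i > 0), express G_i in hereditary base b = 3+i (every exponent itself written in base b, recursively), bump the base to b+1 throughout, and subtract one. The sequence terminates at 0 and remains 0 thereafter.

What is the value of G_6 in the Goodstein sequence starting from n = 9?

24

G_0 = 9. HB_3(9) = 3^2. Bump = 16. G_1 = 15.
G_1 = 15. HB_4(15) = 3·4 + 3. Bump = 18. G_2 = 17.
G_2 = 17. HB_5(17) = 3·5 + 2. Bump = 20. G_3 = 19.
G_3 = 19. HB_6(19) = 3·6 + 1. Bump = 22. G_4 = 21.
G_4 = 21. HB_7(21) = 3·7. Bump = 24. G_5 = 23.
G_5 = 23. HB_8(23) = 2·8 + 7. Bump = 25. G_6 = 24.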